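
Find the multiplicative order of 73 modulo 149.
37

149 is prime, so ord(73) divides φ(149) = 148.
Divisors of 148: 1, 2, 4, 37, 74, 148.
Repeated squaring: 73^1 ≡ 73, 73^2 ≡ 114, 73^4 ≡ 33, 73^8 ≡ 46, 73^16 ≡ 30, 73^32 ≡ 6, 73^64 ≡ 36, 73^128 ≡ 104 (mod 149).
Test 73^d mod 149 for each divisor d in increasing order:
73^1 ≡ 73
73^2 ≡ 114
73^4 ≡ 33
73^37 = 73^32·73^4·73^1 ≡ 1  ← first divisor giving 1
The order is 37.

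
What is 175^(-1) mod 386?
75

gcd(175, 386) = 1, so the inverse exists.
Extended Euclidean algorithm on (386, 175):
386 = 2 × 175 + 36  ⟹  36 = (1)·386 + (-2)·175
175 = 4 × 36 + 31  ⟹  31 = (-4)·386 + (9)·175
36 = 1 × 31 + 5  ⟹  5 = (5)·386 + (-11)·175
31 = 6 × 5 + 1  ⟹  1 = (-34)·386 + (75)·175
So (75)·175 ≡ 1 (mod 386), i.e. 175^(-1) ≡ 75 (mod 386).
Check: 175 × 75 = 13125 ≡ 1 (mod 386)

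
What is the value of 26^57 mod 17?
9

Repeated squaring. Binary of 57 = 111001.
26^1 ≡ 9 (mod 17); 26^2 ≡ 13 (mod 17); 26^4 ≡ 16 (mod 17); 26^8 ≡ 1 (mod 17); 26^16 ≡ 1 (mod 17); 26^32 ≡ 1 (mod 17)
26^57 = 26^1 × 26^8 × 26^16 × 26^32 ≡ 9 (mod 17)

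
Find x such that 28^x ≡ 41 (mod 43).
18

Baby-step giant-step with step n = ⌈√43⌉ = 7.
Baby steps 28^j mod 43 (j:value) for j=0..6: 0:1, 1:28, 2:10, 3:22, 4:14, 5:5, 6:11.
Giant-step multiplier: 28^(-7) ≡ 28^(42-7) = 28^35 ≡ 37 (mod 43).
Giant steps γ_i = 41·37^i mod 43: γ_0=41, γ_1=12, γ_2=14 (in table at j=4).
x = i·n + j = 2·7 + 4 = 18.
Check: 28^18 ≡ 41 (mod 43).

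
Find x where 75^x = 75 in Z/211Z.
1

Baby-step giant-step with step n = ⌈√211⌉ = 15.
Baby steps 75^j mod 211 (j:value) for j=0..14: 0:1, 1:75, 2:139, 3:86, 4:120, 5:138, 6:11, 7:192, 8:52, 9:102, 10:54, 11:41, 12:121, 13:2, 14:150.
h = 75 is already in the table at j=1, so x = 1.
Check: 75^1 ≡ 75 (mod 211).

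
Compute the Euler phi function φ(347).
346

347 = 347
φ(n) = n × ∏(1 - 1/p) for each prime p dividing n
φ(347) = 347 × (1 - 1/347) = 346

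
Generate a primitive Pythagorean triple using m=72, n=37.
(3815, 5328, 6553)

Euclid's formula: a = m² - n², b = 2mn, c = m² + n²
m = 72, n = 37
a = 72² - 37² = 5184 - 1369 = 3815
b = 2 × 72 × 37 = 5328
c = 72² + 37² = 5184 + 1369 = 6553
Verification: 3815² + 5328² = 14554225 + 28387584 = 42941809 = 6553² ✓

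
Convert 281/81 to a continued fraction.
[3; 2, 7, 1, 1, 2]

Euclidean algorithm steps:
281 = 3 × 81 + 38
81 = 2 × 38 + 5
38 = 7 × 5 + 3
5 = 1 × 3 + 2
3 = 1 × 2 + 1
2 = 2 × 1 + 0
Continued fraction: [3; 2, 7, 1, 1, 2]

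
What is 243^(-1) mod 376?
147

gcd(243, 376) = 1, so the inverse exists.
Extended Euclidean algorithm on (376, 243):
376 = 1 × 243 + 133  ⟹  133 = (1)·376 + (-1)·243
243 = 1 × 133 + 110  ⟹  110 = (-1)·376 + (2)·243
133 = 1 × 110 + 23  ⟹  23 = (2)·376 + (-3)·243
110 = 4 × 23 + 18  ⟹  18 = (-9)·376 + (14)·243
23 = 1 × 18 + 5  ⟹  5 = (11)·376 + (-17)·243
18 = 3 × 5 + 3  ⟹  3 = (-42)·376 + (65)·243
5 = 1 × 3 + 2  ⟹  2 = (53)·376 + (-82)·243
3 = 1 × 2 + 1  ⟹  1 = (-95)·376 + (147)·243
So (147)·243 ≡ 1 (mod 376), i.e. 243^(-1) ≡ 147 (mod 376).
Check: 243 × 147 = 35721 ≡ 1 (mod 376)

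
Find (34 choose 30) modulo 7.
1

Using Lucas' theorem:
Write n=34 and k=30 in base 7:
n in base 7: [4, 6]
k in base 7: [4, 2]
C(34,30) mod 7 = ∏ C(n_i, k_i) mod 7
Digit binomials (mod 7): C(4,4) = 1; C(6,2) = 15 ≡ 1
Product: 1 × 1 = 1 ≡ 1 (mod 7)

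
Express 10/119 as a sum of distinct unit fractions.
1/12 + 1/1428

Greedy algorithm:
10/119: ceiling(119/10) = 12, use 1/12
1/1428: ceiling(1428/1) = 1428, use 1/1428
Result: 10/119 = 1/12 + 1/1428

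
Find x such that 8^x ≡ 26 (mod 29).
25

Baby-step giant-step with step n = ⌈√29⌉ = 6.
Baby steps 8^j mod 29 (j:value) for j=0..5: 0:1, 1:8, 2:6, 3:19, 4:7, 5:27.
Giant-step multiplier: 8^(-6) ≡ 8^(28-6) = 8^22 ≡ 9 (mod 29).
Giant steps γ_i = 26·9^i mod 29: γ_0=26, γ_1=2, γ_2=18, γ_3=17, γ_4=8 (in table at j=1).
x = i·n + j = 4·6 + 1 = 25.
Check: 8^25 ≡ 26 (mod 29).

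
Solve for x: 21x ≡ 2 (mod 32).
x ≡ 26 (mod 32)

gcd(21, 32) = 1, which divides 2, so solutions exist.
Find 21^(-1) mod 32 by the extended Euclidean algorithm:
32 = 1 × 21 + 11  ⟹  11 = (1)·32 + (-1)·21
21 = 1 × 11 + 10  ⟹  10 = (-1)·32 + (2)·21
11 = 1 × 10 + 1  ⟹  1 = (2)·32 + (-3)·21
So (-3)·21 ≡ 1 (mod 32), i.e. 21^(-1) ≡ -3 ≡ 29 (mod 32).
x ≡ 29 × 2 = 58 ≡ 26 (mod 32).
Check: 21 × 26 = 546 ≡ 2 (mod 32).
Unique solution: x ≡ 26 (mod 32)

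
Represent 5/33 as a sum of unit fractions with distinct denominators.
1/7 + 1/116 + 1/26796

Greedy algorithm:
5/33: ceiling(33/5) = 7, use 1/7
2/231: ceiling(231/2) = 116, use 1/116
1/26796: ceiling(26796/1) = 26796, use 1/26796
Result: 5/33 = 1/7 + 1/116 + 1/26796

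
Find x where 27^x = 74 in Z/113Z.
101

Baby-step giant-step with step n = ⌈√113⌉ = 11.
Baby steps 27^j mod 113 (j:value) for j=0..10: 0:1, 1:27, 2:51, 3:21, 4:2, 5:54, 6:102, 7:42, 8:4, 9:108, 10:91.
Giant-step multiplier: 27^(-11) ≡ 27^(112-11) = 27^101 ≡ 74 (mod 113).
Giant steps γ_i = 74·74^i mod 113: γ_0=74, γ_1=52, γ_2=6, γ_3=105, γ_4=86, γ_5=36, γ_6=65, γ_7=64, γ_8=103, γ_9=51 (in table at j=2).
x = i·n + j = 9·11 + 2 = 101.
Check: 27^101 ≡ 74 (mod 113).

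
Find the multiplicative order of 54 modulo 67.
33

67 is prime, so ord(54) divides φ(67) = 66.
Divisors of 66: 1, 2, 3, 6, 11, 22, 33, 66.
Repeated squaring: 54^1 ≡ 54, 54^2 ≡ 35, 54^4 ≡ 19, 54^8 ≡ 26, 54^16 ≡ 6, 54^32 ≡ 36, 54^64 ≡ 23 (mod 67).
Test 54^d mod 67 for each divisor d in increasing order:
54^1 ≡ 54
54^2 ≡ 35
54^3 = 54^2·54^1 ≡ 14
54^6 = 54^4·54^2 ≡ 62
54^11 = 54^8·54^2·54^1 ≡ 29
54^22 = 54^16·54^4·54^2 ≡ 37
54^33 = 54^32·54^1 ≡ 1  ← first divisor giving 1
The order is 33.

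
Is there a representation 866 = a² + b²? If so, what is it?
5² + 29² (a=5, b=29)

Factorization: 866 = 2 × 433
By Fermat: n is sum of two squares iff every prime p ≡ 3 (mod 4) appears to even power.
All primes ≡ 3 (mod 4) appear to even power.
Search a = 0, 1, 2, … for 866 - a² a perfect square: first hit at a = 5: 866 - 25 = 841 = 29².
866 = 5² + 29² = 25 + 841 ✓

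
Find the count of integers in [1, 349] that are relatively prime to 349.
348

349 = 349
φ(n) = n × ∏(1 - 1/p) for each prime p dividing n
φ(349) = 349 × (1 - 1/349) = 348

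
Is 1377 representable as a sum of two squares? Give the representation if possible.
9² + 36² (a=9, b=36)

Factorization: 1377 = 3^4 × 17
By Fermat: n is sum of two squares iff every prime p ≡ 3 (mod 4) appears to even power.
All primes ≡ 3 (mod 4) appear to even power.
Search a = 0, 1, 2, … for 1377 - a² a perfect square: first hit at a = 9: 1377 - 81 = 1296 = 36².
1377 = 9² + 36² = 81 + 1296 ✓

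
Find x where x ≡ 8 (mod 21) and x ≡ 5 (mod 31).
470

Using Chinese Remainder Theorem:
M = 21 × 31 = 651
M1 = 31, M2 = 21
y1 = 31^(-1) mod 21 = 19
y2 = 21^(-1) mod 31 = 3
x = (8×31×19 + 5×21×3) mod 651 = 470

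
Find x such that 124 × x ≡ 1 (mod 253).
202

gcd(124, 253) = 1, so the inverse exists.
Extended Euclidean algorithm on (253, 124):
253 = 2 × 124 + 5  ⟹  5 = (1)·253 + (-2)·124
124 = 24 × 5 + 4  ⟹  4 = (-24)·253 + (49)·124
5 = 1 × 4 + 1  ⟹  1 = (25)·253 + (-51)·124
So (-51)·124 ≡ 1 (mod 253), i.e. 124^(-1) ≡ -51 ≡ 202 (mod 253).
Check: 124 × 202 = 25048 ≡ 1 (mod 253)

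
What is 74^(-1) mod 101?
86

gcd(74, 101) = 1, so the inverse exists.
Extended Euclidean algorithm on (101, 74):
101 = 1 × 74 + 27  ⟹  27 = (1)·101 + (-1)·74
74 = 2 × 27 + 20  ⟹  20 = (-2)·101 + (3)·74
27 = 1 × 20 + 7  ⟹  7 = (3)·101 + (-4)·74
20 = 2 × 7 + 6  ⟹  6 = (-8)·101 + (11)·74
7 = 1 × 6 + 1  ⟹  1 = (11)·101 + (-15)·74
So (-15)·74 ≡ 1 (mod 101), i.e. 74^(-1) ≡ -15 ≡ 86 (mod 101).
Check: 74 × 86 = 6364 ≡ 1 (mod 101)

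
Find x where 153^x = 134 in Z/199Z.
149

Baby-step giant-step with step n = ⌈√199⌉ = 15.
Baby steps 153^j mod 199 (j:value) for j=0..14: 0:1, 1:153, 2:126, 3:174, 4:155, 5:34, 6:28, 7:105, 8:145, 9:96, 10:161, 11:156, 12:187, 13:154, 14:80.
Giant-step multiplier: 153^(-15) ≡ 153^(198-15) = 153^183 ≡ 67 (mod 199).
Giant steps γ_i = 134·67^i mod 199: γ_0=134, γ_1=23, γ_2=148, γ_3=165, γ_4=110, γ_5=7, γ_6=71, γ_7=180, γ_8=120, γ_9=80 (in table at j=14).
x = i·n + j = 9·15 + 14 = 149.
Check: 153^149 ≡ 134 (mod 199).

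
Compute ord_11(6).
10

11 is prime, so ord(6) divides φ(11) = 10.
Divisors of 10: 1, 2, 5, 10.
Repeated squaring: 6^1 ≡ 6, 6^2 ≡ 3, 6^4 ≡ 9, 6^8 ≡ 4 (mod 11).
Test 6^d mod 11 for each divisor d in increasing order:
6^1 ≡ 6
6^2 ≡ 3
6^5 = 6^4·6^1 ≡ 10
6^10 = 6^8·6^2 ≡ 1  ← first divisor giving 1
The order is 10.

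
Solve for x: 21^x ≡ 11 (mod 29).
13

Baby-step giant-step with step n = ⌈√29⌉ = 6.
Baby steps 21^j mod 29 (j:value) for j=0..5: 0:1, 1:21, 2:6, 3:10, 4:7, 5:2.
Giant-step multiplier: 21^(-6) ≡ 21^(28-6) = 21^22 ≡ 9 (mod 29).
Giant steps γ_i = 11·9^i mod 29: γ_0=11, γ_1=12, γ_2=21 (in table at j=1).
x = i·n + j = 2·6 + 1 = 13.
Check: 21^13 ≡ 11 (mod 29).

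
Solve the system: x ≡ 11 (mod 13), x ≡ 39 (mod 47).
180

Using Chinese Remainder Theorem:
M = 13 × 47 = 611
M1 = 47, M2 = 13
y1 = 47^(-1) mod 13 = 5
y2 = 13^(-1) mod 47 = 29
x = (11×47×5 + 39×13×29) mod 611 = 180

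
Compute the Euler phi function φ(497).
420

497 = 7 × 71
φ(n) = n × ∏(1 - 1/p) for each prime p dividing n
φ(497) = 497 × (1 - 1/7) × (1 - 1/71) = 420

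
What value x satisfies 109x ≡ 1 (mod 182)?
177

gcd(109, 182) = 1, so the inverse exists.
Extended Euclidean algorithm on (182, 109):
182 = 1 × 109 + 73  ⟹  73 = (1)·182 + (-1)·109
109 = 1 × 73 + 36  ⟹  36 = (-1)·182 + (2)·109
73 = 2 × 36 + 1  ⟹  1 = (3)·182 + (-5)·109
So (-5)·109 ≡ 1 (mod 182), i.e. 109^(-1) ≡ -5 ≡ 177 (mod 182).
Check: 109 × 177 = 19293 ≡ 1 (mod 182)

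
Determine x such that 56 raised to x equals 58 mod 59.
29

Baby-step giant-step with step n = ⌈√59⌉ = 8.
Baby steps 56^j mod 59 (j:value) for j=0..7: 0:1, 1:56, 2:9, 3:32, 4:22, 5:52, 6:21, 7:55.
Giant-step multiplier: 56^(-8) ≡ 56^(58-8) = 56^50 ≡ 5 (mod 59).
Giant steps γ_i = 58·5^i mod 59: γ_0=58, γ_1=54, γ_2=34, γ_3=52 (in table at j=5).
x = i·n + j = 3·8 + 5 = 29.
Check: 56^29 ≡ 58 (mod 59).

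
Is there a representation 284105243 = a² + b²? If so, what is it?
Not possible

Factorization: 284105243 = 61 × 167^3
By Fermat: n is sum of two squares iff every prime p ≡ 3 (mod 4) appears to even power.
Prime(s) ≡ 3 (mod 4) with odd exponent: [(167, 3)]
Therefore 284105243 cannot be expressed as a² + b².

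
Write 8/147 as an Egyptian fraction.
1/19 + 1/559 + 1/780644 + 1/1218809328828

Greedy algorithm:
8/147: ceiling(147/8) = 19, use 1/19
5/2793: ceiling(2793/5) = 559, use 1/559
2/1561287: ceiling(1561287/2) = 780644, use 1/780644
1/1218809328828: ceiling(1218809328828/1) = 1218809328828, use 1/1218809328828
Result: 8/147 = 1/19 + 1/559 + 1/780644 + 1/1218809328828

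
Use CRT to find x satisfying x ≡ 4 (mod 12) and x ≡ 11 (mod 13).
76

Using Chinese Remainder Theorem:
M = 12 × 13 = 156
M1 = 13, M2 = 12
y1 = 13^(-1) mod 12 = 1
y2 = 12^(-1) mod 13 = 12
x = (4×13×1 + 11×12×12) mod 156 = 76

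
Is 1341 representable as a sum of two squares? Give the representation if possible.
21² + 30² (a=21, b=30)

Factorization: 1341 = 3^2 × 149
By Fermat: n is sum of two squares iff every prime p ≡ 3 (mod 4) appears to even power.
All primes ≡ 3 (mod 4) appear to even power.
Search a = 0, 1, 2, … for 1341 - a² a perfect square: first hit at a = 21: 1341 - 441 = 900 = 30².
1341 = 21² + 30² = 441 + 900 ✓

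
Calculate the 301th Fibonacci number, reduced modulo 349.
83

Matrix identity: Q^n = [[F_(n+1), F_n], [F_n, F_(n-1)]] with Q = [[1,1],[1,0]].
n = 301 = 100101101₂. Square-and-multiply, entries mod 349:
Q^1 = [[1,1],[1,0]]
Q^2 = (Q^1)² = [[2,1],[1,1]]
Q^4 = (Q^2)² = [[5,3],[3,2]]
Q^9 = (Q^4)²·Q = [[55,34],[34,21]]
Q^18 = (Q^9)² = [[342,141],[141,201]]
Q^37 = (Q^18)²·Q = [[169,37],[37,132]]
Q^75 = (Q^37)²·Q = [[234,265],[265,318]]
Q^150 = (Q^75)² = [[39,49],[49,339]]
Q^301 = (Q^150)²·Q = [[108,83],[83,25]]
F_301 mod 349 = Q^301[0][1] = 83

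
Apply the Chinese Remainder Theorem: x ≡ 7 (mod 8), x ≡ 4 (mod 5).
39

Using Chinese Remainder Theorem:
M = 8 × 5 = 40
M1 = 5, M2 = 8
y1 = 5^(-1) mod 8 = 5
y2 = 8^(-1) mod 5 = 2
x = (7×5×5 + 4×8×2) mod 40 = 39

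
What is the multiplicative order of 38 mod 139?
69

139 is prime, so ord(38) divides φ(139) = 138.
Divisors of 138: 1, 2, 3, 6, 23, 46, 69, 138.
Repeated squaring: 38^1 ≡ 38, 38^2 ≡ 54, 38^4 ≡ 136, 38^8 ≡ 9, 38^16 ≡ 81, 38^32 ≡ 28, 38^64 ≡ 89, 38^128 ≡ 137 (mod 139).
Test 38^d mod 139 for each divisor d in increasing order:
38^1 ≡ 38
38^2 ≡ 54
38^3 = 38^2·38^1 ≡ 106
38^6 = 38^4·38^2 ≡ 116
38^23 = 38^16·38^4·38^2·38^1 ≡ 96
38^46 = 38^32·38^8·38^4·38^2 ≡ 42
38^69 = 38^64·38^4·38^1 ≡ 1  ← first divisor giving 1
The order is 69.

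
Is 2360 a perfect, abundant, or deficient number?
abundant

Proper divisors of 2360: sum = 1 + 2 + 4 + 5 + 8 + 10 + 20 + 40 + 59 + 118 + 236 + 295 + 472 + 590 + 1180 = 3040
Since 3040 > 2360, 2360 is abundant.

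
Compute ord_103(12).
102

103 is prime, so ord(12) divides φ(103) = 102.
Divisors of 102: 1, 2, 3, 6, 17, 34, 51, 102.
Repeated squaring: 12^1 ≡ 12, 12^2 ≡ 41, 12^4 ≡ 33, 12^8 ≡ 59, 12^16 ≡ 82, 12^32 ≡ 29, 12^64 ≡ 17 (mod 103).
Test 12^d mod 103 for each divisor d in increasing order:
12^1 ≡ 12
12^2 ≡ 41
12^3 = 12^2·12^1 ≡ 80
12^6 = 12^4·12^2 ≡ 14
12^17 = 12^16·12^1 ≡ 57
12^34 = 12^32·12^2 ≡ 56
12^51 = 12^32·12^16·12^2·12^1 ≡ 102
12^102 = 12^64·12^32·12^4·12^2 ≡ 1  ← first divisor giving 1
The order is 102.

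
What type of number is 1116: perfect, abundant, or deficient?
abundant

Proper divisors of 1116: sum = 1 + 2 + 3 + 4 + 6 + 9 + 12 + 18 + ... + 186 + 279 + 372 + 558 (17 divisors) = 1796
Since 1796 > 1116, 1116 is abundant.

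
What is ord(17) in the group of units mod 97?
96

97 is prime, so ord(17) divides φ(97) = 96.
Divisors of 96: 1, 2, 3, 4, 6, 8, 12, 16, 24, 32, 48, 96.
Repeated squaring: 17^1 ≡ 17, 17^2 ≡ 95, 17^4 ≡ 4, 17^8 ≡ 16, 17^16 ≡ 62, 17^32 ≡ 61, 17^64 ≡ 35 (mod 97).
Test 17^d mod 97 for each divisor d in increasing order:
17^1 ≡ 17
17^2 ≡ 95
17^3 = 17^2·17^1 ≡ 63
17^4 ≡ 4
17^6 = 17^4·17^2 ≡ 89
17^8 ≡ 16
17^12 = 17^8·17^4 ≡ 64
17^16 ≡ 62
17^24 = 17^16·17^8 ≡ 22
17^32 ≡ 61
17^48 = 17^32·17^16 ≡ 96
17^96 = 17^64·17^32 ≡ 1  ← first divisor giving 1
The order is 96.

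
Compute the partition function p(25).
1958

p(n) counts ways to write n as a sum of positive integers (order ignored).
Euler's pentagonal recurrence: p(k) = p(k-1) + p(k-2) - p(k-5) - p(k-7) + p(k-12) + p(k-15) - ... (offsets j(3j∓1)/2, signs ++--, p(0)=1, p(<0)=0).
DP table for k = 0..24: p(0)=1, p(1)=1, p(2)=2, p(3)=3, p(4)=5, p(5)=7, p(6)=11, p(7)=15, p(8)=22, p(9)=30, p(10)=42, p(11)=56, p(12)=77, p(13)=101, p(14)=135, p(15)=176, p(16)=231, p(17)=297, p(18)=385, p(19)=490, p(20)=627, p(21)=792, p(22)=1002, p(23)=1255, p(24)=1575.
Final step: p(25) = p(24) + p(23) - p(20) - p(18) + p(13) + p(10) - p(3)
= 1575 + 1255 - 627 - 385 + 101 + 42 - 3
= 1958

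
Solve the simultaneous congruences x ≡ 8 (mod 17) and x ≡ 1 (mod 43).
603

Using Chinese Remainder Theorem:
M = 17 × 43 = 731
M1 = 43, M2 = 17
y1 = 43^(-1) mod 17 = 2
y2 = 17^(-1) mod 43 = 38
x = (8×43×2 + 1×17×38) mod 731 = 603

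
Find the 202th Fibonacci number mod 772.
751

Matrix identity: Q^n = [[F_(n+1), F_n], [F_n, F_(n-1)]] with Q = [[1,1],[1,0]].
n = 202 = 11001010₂. Square-and-multiply, entries mod 772:
Q^1 = [[1,1],[1,0]]
Q^3 = (Q^1)²·Q = [[3,2],[2,1]]
Q^6 = (Q^3)² = [[13,8],[8,5]]
Q^12 = (Q^6)² = [[233,144],[144,89]]
Q^25 = (Q^12)²·Q = [[189,141],[141,48]]
Q^50 = (Q^25)² = [[18,221],[221,569]]
Q^101 = (Q^50)²·Q = [[560,529],[529,31]]
Q^202 = (Q^101)² = [[545,751],[751,566]]
F_202 mod 772 = Q^202[0][1] = 751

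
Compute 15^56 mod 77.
15

Repeated squaring. Binary of 56 = 111000.
15^1 ≡ 15 (mod 77); 15^2 ≡ 71 (mod 77); 15^4 ≡ 36 (mod 77); 15^8 ≡ 64 (mod 77); 15^16 ≡ 15 (mod 77); 15^32 ≡ 71 (mod 77)
15^56 = 15^8 × 15^16 × 15^32 ≡ 15 (mod 77)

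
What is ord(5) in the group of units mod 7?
6

7 is prime, so ord(5) divides φ(7) = 6.
Divisors of 6: 1, 2, 3, 6.
Repeated squaring: 5^1 ≡ 5, 5^2 ≡ 4, 5^4 ≡ 2 (mod 7).
Test 5^d mod 7 for each divisor d in increasing order:
5^1 ≡ 5
5^2 ≡ 4
5^3 = 5^2·5^1 ≡ 6
5^6 = 5^4·5^2 ≡ 1  ← first divisor giving 1
The order is 6.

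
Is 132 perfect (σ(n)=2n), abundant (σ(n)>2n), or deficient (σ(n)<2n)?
abundant

Proper divisors of 132: sum = 1 + 2 + 3 + 4 + 6 + 11 + 12 + 22 + 33 + 44 + 66 = 204
Since 204 > 132, 132 is abundant.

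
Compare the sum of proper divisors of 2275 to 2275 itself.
deficient

Proper divisors of 2275: sum = 1 + 5 + 7 + 13 + 25 + 35 + 65 + 91 + 175 + 325 + 455 = 1197
Since 1197 < 2275, 2275 is deficient.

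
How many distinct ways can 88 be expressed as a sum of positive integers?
44108109

p(n) counts ways to write n as a sum of positive integers (order ignored).
Euler's pentagonal recurrence: p(k) = p(k-1) + p(k-2) - p(k-5) - p(k-7) + p(k-12) + p(k-15) - ... (offsets j(3j∓1)/2, signs ++--, p(0)=1, p(<0)=0).
DP table for k = 0..87: p(0)=1, p(1)=1, p(2)=2, p(3)=3, p(4)=5, p(5)=7, p(6)=11, p(7)=15, p(8)=22, p(9)=30, p(10)=42, p(11)=56, p(12)=77, p(13)=101, p(14)=135, p(15)=176, p(16)=231, p(17)=297, p(18)=385, p(19)=490, p(20)=627, p(21)=792, p(22)=1002, p(23)=1255, p(24)=1575, p(25)=1958, p(26)=2436, p(27)=3010, p(28)=3718, p(29)=4565, p(30)=5604, p(31)=6842, p(32)=8349, p(33)=10143, p(34)=12310, p(35)=14883, p(36)=17977, p(37)=21637, p(38)=26015, p(39)=31185, p(40)=37338, p(41)=44583, p(42)=53174, p(43)=63261, p(44)=75175, p(45)=89134, p(46)=105558, p(47)=124754, p(48)=147273, p(49)=173525, p(50)=204226, p(51)=239943, p(52)=281589, p(53)=329931, p(54)=386155, p(55)=451276, p(56)=526823, p(57)=614154, p(58)=715220, p(59)=831820, p(60)=966467, p(61)=1121505, p(62)=1300156, p(63)=1505499, p(64)=1741630, p(65)=2012558, p(66)=2323520, p(67)=2679689, p(68)=3087735, p(69)=3554345, p(70)=4087968, p(71)=4697205, p(72)=5392783, p(73)=6185689, p(74)=7089500, p(75)=8118264, p(76)=9289091, p(77)=10619863, p(78)=12132164, p(79)=13848650, p(80)=15796476, p(81)=18004327, p(82)=20506255, p(83)=23338469, p(84)=26543660, p(85)=30167357, p(86)=34262962, p(87)=38887673.
Final step: p(88) = p(87) + p(86) - p(83) - p(81) + p(76) + p(73) - p(66) - p(62) + p(53) + p(48) - p(37) - p(31) + p(18) + p(11)
= 38887673 + 34262962 - 23338469 - 18004327 + 9289091 + 6185689 - 2323520 - 1300156 + 329931 + 147273 - 21637 - 6842 + 385 + 56
= 44108109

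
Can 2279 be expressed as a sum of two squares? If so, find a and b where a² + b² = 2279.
Not possible

Factorization: 2279 = 43 × 53
By Fermat: n is sum of two squares iff every prime p ≡ 3 (mod 4) appears to even power.
Prime(s) ≡ 3 (mod 4) with odd exponent: [(43, 1)]
Therefore 2279 cannot be expressed as a² + b².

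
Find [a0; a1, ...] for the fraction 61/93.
[0; 1, 1, 1, 9, 1, 2]

Euclidean algorithm steps:
61 = 0 × 93 + 61
93 = 1 × 61 + 32
61 = 1 × 32 + 29
32 = 1 × 29 + 3
29 = 9 × 3 + 2
3 = 1 × 2 + 1
2 = 2 × 1 + 0
Continued fraction: [0; 1, 1, 1, 9, 1, 2]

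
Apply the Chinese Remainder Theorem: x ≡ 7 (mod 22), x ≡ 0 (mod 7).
7

Using Chinese Remainder Theorem:
M = 22 × 7 = 154
M1 = 7, M2 = 22
y1 = 7^(-1) mod 22 = 19
y2 = 22^(-1) mod 7 = 1
x = (7×7×19 + 0×22×1) mod 154 = 7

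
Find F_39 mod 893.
154

Matrix identity: Q^n = [[F_(n+1), F_n], [F_n, F_(n-1)]] with Q = [[1,1],[1,0]].
n = 39 = 100111₂. Square-and-multiply, entries mod 893:
Q^1 = [[1,1],[1,0]]
Q^2 = (Q^1)² = [[2,1],[1,1]]
Q^4 = (Q^2)² = [[5,3],[3,2]]
Q^9 = (Q^4)²·Q = [[55,34],[34,21]]
Q^19 = (Q^9)²·Q = [[514,609],[609,798]]
Q^39 = (Q^19)²·Q = [[820,154],[154,666]]
F_39 mod 893 = Q^39[0][1] = 154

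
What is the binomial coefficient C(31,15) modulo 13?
7

Using Lucas' theorem:
Write n=31 and k=15 in base 13:
n in base 13: [2, 5]
k in base 13: [1, 2]
C(31,15) mod 13 = ∏ C(n_i, k_i) mod 13
Digit binomials (mod 13): C(2,1) = 2; C(5,2) = 10
Product: 2 × 10 = 20 ≡ 7 (mod 13)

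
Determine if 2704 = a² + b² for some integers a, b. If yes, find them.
0² + 52² (a=0, b=52)

Factorization: 2704 = 2^4 × 13^2
By Fermat: n is sum of two squares iff every prime p ≡ 3 (mod 4) appears to even power.
All primes ≡ 3 (mod 4) appear to even power.
Search a = 0, 1, 2, … for 2704 - a² a perfect square: first hit at a = 0: 2704 - 0 = 2704 = 52².
2704 = 0² + 52² = 0 + 2704 ✓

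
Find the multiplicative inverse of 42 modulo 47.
28

gcd(42, 47) = 1, so the inverse exists.
Extended Euclidean algorithm on (47, 42):
47 = 1 × 42 + 5  ⟹  5 = (1)·47 + (-1)·42
42 = 8 × 5 + 2  ⟹  2 = (-8)·47 + (9)·42
5 = 2 × 2 + 1  ⟹  1 = (17)·47 + (-19)·42
So (-19)·42 ≡ 1 (mod 47), i.e. 42^(-1) ≡ -19 ≡ 28 (mod 47).
Check: 42 × 28 = 1176 ≡ 1 (mod 47)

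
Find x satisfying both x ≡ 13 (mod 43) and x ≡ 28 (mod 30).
658

Using Chinese Remainder Theorem:
M = 43 × 30 = 1290
M1 = 30, M2 = 43
y1 = 30^(-1) mod 43 = 33
y2 = 43^(-1) mod 30 = 7
x = (13×30×33 + 28×43×7) mod 1290 = 658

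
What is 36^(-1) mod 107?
3

gcd(36, 107) = 1, so the inverse exists.
Extended Euclidean algorithm on (107, 36):
107 = 2 × 36 + 35  ⟹  35 = (1)·107 + (-2)·36
36 = 1 × 35 + 1  ⟹  1 = (-1)·107 + (3)·36
So (3)·36 ≡ 1 (mod 107), i.e. 36^(-1) ≡ 3 (mod 107).
Check: 36 × 3 = 108 ≡ 1 (mod 107)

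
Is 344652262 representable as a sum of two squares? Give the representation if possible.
Not possible

Factorization: 344652262 = 2 × 37 × 167^3
By Fermat: n is sum of two squares iff every prime p ≡ 3 (mod 4) appears to even power.
Prime(s) ≡ 3 (mod 4) with odd exponent: [(167, 3)]
Therefore 344652262 cannot be expressed as a² + b².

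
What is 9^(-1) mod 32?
25

gcd(9, 32) = 1, so the inverse exists.
Extended Euclidean algorithm on (32, 9):
32 = 3 × 9 + 5  ⟹  5 = (1)·32 + (-3)·9
9 = 1 × 5 + 4  ⟹  4 = (-1)·32 + (4)·9
5 = 1 × 4 + 1  ⟹  1 = (2)·32 + (-7)·9
So (-7)·9 ≡ 1 (mod 32), i.e. 9^(-1) ≡ -7 ≡ 25 (mod 32).
Check: 9 × 25 = 225 ≡ 1 (mod 32)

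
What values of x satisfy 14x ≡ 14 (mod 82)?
x ≡ 1 (mod 41)

gcd(14, 82) = 2, which divides 14, so solutions exist.
Divide through by 2: 7x ≡ 7 (mod 41).
Find 7^(-1) mod 41 by the extended Euclidean algorithm:
41 = 5 × 7 + 6  ⟹  6 = (1)·41 + (-5)·7
7 = 1 × 6 + 1  ⟹  1 = (-1)·41 + (6)·7
So (6)·7 ≡ 1 (mod 41), i.e. 7^(-1) ≡ 6 (mod 41).
x ≡ 6 × 7 = 42 ≡ 1 (mod 41).
Check: 14 × 1 = 14 ≡ 14 (mod 82).
x ≡ 1 (mod 41), giving 2 solutions mod 82.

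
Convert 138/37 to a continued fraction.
[3; 1, 2, 1, 2, 3]

Euclidean algorithm steps:
138 = 3 × 37 + 27
37 = 1 × 27 + 10
27 = 2 × 10 + 7
10 = 1 × 7 + 3
7 = 2 × 3 + 1
3 = 3 × 1 + 0
Continued fraction: [3; 1, 2, 1, 2, 3]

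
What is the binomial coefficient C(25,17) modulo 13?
1

Using Lucas' theorem:
Write n=25 and k=17 in base 13:
n in base 13: [1, 12]
k in base 13: [1, 4]
C(25,17) mod 13 = ∏ C(n_i, k_i) mod 13
Digit binomials (mod 13): C(1,1) = 1; C(12,4) = 495 ≡ 1
Product: 1 × 1 = 1 ≡ 1 (mod 13)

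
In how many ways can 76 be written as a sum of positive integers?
9289091

p(n) counts ways to write n as a sum of positive integers (order ignored).
Euler's pentagonal recurrence: p(k) = p(k-1) + p(k-2) - p(k-5) - p(k-7) + p(k-12) + p(k-15) - ... (offsets j(3j∓1)/2, signs ++--, p(0)=1, p(<0)=0).
DP table for k = 0..75: p(0)=1, p(1)=1, p(2)=2, p(3)=3, p(4)=5, p(5)=7, p(6)=11, p(7)=15, p(8)=22, p(9)=30, p(10)=42, p(11)=56, p(12)=77, p(13)=101, p(14)=135, p(15)=176, p(16)=231, p(17)=297, p(18)=385, p(19)=490, p(20)=627, p(21)=792, p(22)=1002, p(23)=1255, p(24)=1575, p(25)=1958, p(26)=2436, p(27)=3010, p(28)=3718, p(29)=4565, p(30)=5604, p(31)=6842, p(32)=8349, p(33)=10143, p(34)=12310, p(35)=14883, p(36)=17977, p(37)=21637, p(38)=26015, p(39)=31185, p(40)=37338, p(41)=44583, p(42)=53174, p(43)=63261, p(44)=75175, p(45)=89134, p(46)=105558, p(47)=124754, p(48)=147273, p(49)=173525, p(50)=204226, p(51)=239943, p(52)=281589, p(53)=329931, p(54)=386155, p(55)=451276, p(56)=526823, p(57)=614154, p(58)=715220, p(59)=831820, p(60)=966467, p(61)=1121505, p(62)=1300156, p(63)=1505499, p(64)=1741630, p(65)=2012558, p(66)=2323520, p(67)=2679689, p(68)=3087735, p(69)=3554345, p(70)=4087968, p(71)=4697205, p(72)=5392783, p(73)=6185689, p(74)=7089500, p(75)=8118264.
Final step: p(76) = p(75) + p(74) - p(71) - p(69) + p(64) + p(61) - p(54) - p(50) + p(41) + p(36) - p(25) - p(19) + p(6)
= 8118264 + 7089500 - 4697205 - 3554345 + 1741630 + 1121505 - 386155 - 204226 + 44583 + 17977 - 1958 - 490 + 11
= 9289091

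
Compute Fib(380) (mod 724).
249

Matrix identity: Q^n = [[F_(n+1), F_n], [F_n, F_(n-1)]] with Q = [[1,1],[1,0]].
n = 380 = 101111100₂. Square-and-multiply, entries mod 724:
Q^1 = [[1,1],[1,0]]
Q^2 = (Q^1)² = [[2,1],[1,1]]
Q^5 = (Q^2)²·Q = [[8,5],[5,3]]
Q^11 = (Q^5)²·Q = [[144,89],[89,55]]
Q^23 = (Q^11)²·Q = [[32,421],[421,335]]
Q^47 = (Q^23)²·Q = [[456,161],[161,295]]
Q^95 = (Q^47)²·Q = [[8,5],[5,3]]
Q^190 = (Q^95)² = [[89,55],[55,34]]
Q^380 = (Q^190)² = [[86,249],[249,561]]
F_380 mod 724 = Q^380[0][1] = 249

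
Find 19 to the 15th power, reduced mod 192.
91

Repeated squaring. Binary of 15 = 1111.
19^1 ≡ 19 (mod 192); 19^2 ≡ 169 (mod 192); 19^4 ≡ 145 (mod 192); 19^8 ≡ 97 (mod 192)
19^15 = 19^1 × 19^2 × 19^4 × 19^8 ≡ 91 (mod 192)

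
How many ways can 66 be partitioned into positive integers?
2323520

p(n) counts ways to write n as a sum of positive integers (order ignored).
Euler's pentagonal recurrence: p(k) = p(k-1) + p(k-2) - p(k-5) - p(k-7) + p(k-12) + p(k-15) - ... (offsets j(3j∓1)/2, signs ++--, p(0)=1, p(<0)=0).
DP table for k = 0..65: p(0)=1, p(1)=1, p(2)=2, p(3)=3, p(4)=5, p(5)=7, p(6)=11, p(7)=15, p(8)=22, p(9)=30, p(10)=42, p(11)=56, p(12)=77, p(13)=101, p(14)=135, p(15)=176, p(16)=231, p(17)=297, p(18)=385, p(19)=490, p(20)=627, p(21)=792, p(22)=1002, p(23)=1255, p(24)=1575, p(25)=1958, p(26)=2436, p(27)=3010, p(28)=3718, p(29)=4565, p(30)=5604, p(31)=6842, p(32)=8349, p(33)=10143, p(34)=12310, p(35)=14883, p(36)=17977, p(37)=21637, p(38)=26015, p(39)=31185, p(40)=37338, p(41)=44583, p(42)=53174, p(43)=63261, p(44)=75175, p(45)=89134, p(46)=105558, p(47)=124754, p(48)=147273, p(49)=173525, p(50)=204226, p(51)=239943, p(52)=281589, p(53)=329931, p(54)=386155, p(55)=451276, p(56)=526823, p(57)=614154, p(58)=715220, p(59)=831820, p(60)=966467, p(61)=1121505, p(62)=1300156, p(63)=1505499, p(64)=1741630, p(65)=2012558.
Final step: p(66) = p(65) + p(64) - p(61) - p(59) + p(54) + p(51) - p(44) - p(40) + p(31) + p(26) - p(15) - p(9)
= 2012558 + 1741630 - 1121505 - 831820 + 386155 + 239943 - 75175 - 37338 + 6842 + 2436 - 176 - 30
= 2323520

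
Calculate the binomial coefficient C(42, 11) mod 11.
3

Using Lucas' theorem:
Write n=42 and k=11 in base 11:
n in base 11: [3, 9]
k in base 11: [1, 0]
C(42,11) mod 11 = ∏ C(n_i, k_i) mod 11
Digit binomials (mod 11): C(3,1) = 3; C(9,0) = 1
Product: 3 × 1 = 3 ≡ 3 (mod 11)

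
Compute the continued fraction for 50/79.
[0; 1, 1, 1, 2, 1, 1, 1, 2]

Euclidean algorithm steps:
50 = 0 × 79 + 50
79 = 1 × 50 + 29
50 = 1 × 29 + 21
29 = 1 × 21 + 8
21 = 2 × 8 + 5
8 = 1 × 5 + 3
5 = 1 × 3 + 2
3 = 1 × 2 + 1
2 = 2 × 1 + 0
Continued fraction: [0; 1, 1, 1, 2, 1, 1, 1, 2]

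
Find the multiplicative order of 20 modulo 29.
7

29 is prime, so ord(20) divides φ(29) = 28.
Divisors of 28: 1, 2, 4, 7, 14, 28.
Repeated squaring: 20^1 ≡ 20, 20^2 ≡ 23, 20^4 ≡ 7, 20^8 ≡ 20, 20^16 ≡ 23 (mod 29).
Test 20^d mod 29 for each divisor d in increasing order:
20^1 ≡ 20
20^2 ≡ 23
20^4 ≡ 7
20^7 = 20^4·20^2·20^1 ≡ 1  ← first divisor giving 1
The order is 7.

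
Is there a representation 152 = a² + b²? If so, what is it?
Not possible

Factorization: 152 = 2^3 × 19
By Fermat: n is sum of two squares iff every prime p ≡ 3 (mod 4) appears to even power.
Prime(s) ≡ 3 (mod 4) with odd exponent: [(19, 1)]
Therefore 152 cannot be expressed as a² + b².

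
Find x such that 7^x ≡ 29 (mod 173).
16

Baby-step giant-step with step n = ⌈√173⌉ = 14.
Baby steps 7^j mod 173 (j:value) for j=0..13: 0:1, 1:7, 2:49, 3:170, 4:152, 5:26, 6:9, 7:63, 8:95, 9:146, 10:157, 11:61, 12:81, 13:48.
Giant-step multiplier: 7^(-14) ≡ 7^(172-14) = 7^158 ≡ 121 (mod 173).
Giant steps γ_i = 29·121^i mod 173: γ_0=29, γ_1=49 (in table at j=2).
x = i·n + j = 1·14 + 2 = 16.
Check: 7^16 ≡ 29 (mod 173).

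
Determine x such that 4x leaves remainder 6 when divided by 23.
x ≡ 13 (mod 23)

gcd(4, 23) = 1, which divides 6, so solutions exist.
Find 4^(-1) mod 23 by the extended Euclidean algorithm:
23 = 5 × 4 + 3  ⟹  3 = (1)·23 + (-5)·4
4 = 1 × 3 + 1  ⟹  1 = (-1)·23 + (6)·4
So (6)·4 ≡ 1 (mod 23), i.e. 4^(-1) ≡ 6 (mod 23).
x ≡ 6 × 6 = 36 ≡ 13 (mod 23).
Check: 4 × 13 = 52 ≡ 6 (mod 23).
Unique solution: x ≡ 13 (mod 23)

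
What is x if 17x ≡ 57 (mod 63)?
x ≡ 33 (mod 63)

gcd(17, 63) = 1, which divides 57, so solutions exist.
Find 17^(-1) mod 63 by the extended Euclidean algorithm:
63 = 3 × 17 + 12  ⟹  12 = (1)·63 + (-3)·17
17 = 1 × 12 + 5  ⟹  5 = (-1)·63 + (4)·17
12 = 2 × 5 + 2  ⟹  2 = (3)·63 + (-11)·17
5 = 2 × 2 + 1  ⟹  1 = (-7)·63 + (26)·17
So (26)·17 ≡ 1 (mod 63), i.e. 17^(-1) ≡ 26 (mod 63).
x ≡ 26 × 57 = 1482 ≡ 33 (mod 63).
Check: 17 × 33 = 561 ≡ 57 (mod 63).
Unique solution: x ≡ 33 (mod 63)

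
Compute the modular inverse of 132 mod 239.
67

gcd(132, 239) = 1, so the inverse exists.
Extended Euclidean algorithm on (239, 132):
239 = 1 × 132 + 107  ⟹  107 = (1)·239 + (-1)·132
132 = 1 × 107 + 25  ⟹  25 = (-1)·239 + (2)·132
107 = 4 × 25 + 7  ⟹  7 = (5)·239 + (-9)·132
25 = 3 × 7 + 4  ⟹  4 = (-16)·239 + (29)·132
7 = 1 × 4 + 3  ⟹  3 = (21)·239 + (-38)·132
4 = 1 × 3 + 1  ⟹  1 = (-37)·239 + (67)·132
So (67)·132 ≡ 1 (mod 239), i.e. 132^(-1) ≡ 67 (mod 239).
Check: 132 × 67 = 8844 ≡ 1 (mod 239)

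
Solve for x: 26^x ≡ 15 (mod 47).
15

Baby-step giant-step with step n = ⌈√47⌉ = 7.
Baby steps 26^j mod 47 (j:value) for j=0..6: 0:1, 1:26, 2:18, 3:45, 4:42, 5:11, 6:4.
Giant-step multiplier: 26^(-7) ≡ 26^(46-7) = 26^39 ≡ 33 (mod 47).
Giant steps γ_i = 15·33^i mod 47: γ_0=15, γ_1=25, γ_2=26 (in table at j=1).
x = i·n + j = 2·7 + 1 = 15.
Check: 26^15 ≡ 15 (mod 47).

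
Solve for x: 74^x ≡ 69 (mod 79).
69

Baby-step giant-step with step n = ⌈√79⌉ = 9.
Baby steps 74^j mod 79 (j:value) for j=0..8: 0:1, 1:74, 2:25, 3:33, 4:72, 5:35, 6:62, 7:6, 8:49.
Giant-step multiplier: 74^(-9) ≡ 74^(78-9) = 74^69 ≡ 69 (mod 79).
Giant steps γ_i = 69·69^i mod 79: γ_0=69, γ_1=21, γ_2=27, γ_3=46, γ_4=14, γ_5=18, γ_6=57, γ_7=62 (in table at j=6).
x = i·n + j = 7·9 + 6 = 69.
Check: 74^69 ≡ 69 (mod 79).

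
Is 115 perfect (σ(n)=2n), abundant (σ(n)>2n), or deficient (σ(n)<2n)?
deficient

Proper divisors of 115: sum = 1 + 5 + 23 = 29
Since 29 < 115, 115 is deficient.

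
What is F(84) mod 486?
36

Matrix identity: Q^n = [[F_(n+1), F_n], [F_n, F_(n-1)]] with Q = [[1,1],[1,0]].
n = 84 = 1010100₂. Square-and-multiply, entries mod 486:
Q^1 = [[1,1],[1,0]]
Q^2 = (Q^1)² = [[2,1],[1,1]]
Q^5 = (Q^2)²·Q = [[8,5],[5,3]]
Q^10 = (Q^5)² = [[89,55],[55,34]]
Q^21 = (Q^10)²·Q = [[215,254],[254,447]]
Q^42 = (Q^21)² = [[419,478],[478,427]]
Q^84 = (Q^42)² = [[179,36],[36,143]]
F_84 mod 486 = Q^84[0][1] = 36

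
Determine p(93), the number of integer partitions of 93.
82010177

p(n) counts ways to write n as a sum of positive integers (order ignored).
Euler's pentagonal recurrence: p(k) = p(k-1) + p(k-2) - p(k-5) - p(k-7) + p(k-12) + p(k-15) - ... (offsets j(3j∓1)/2, signs ++--, p(0)=1, p(<0)=0).
DP table for k = 0..92: p(0)=1, p(1)=1, p(2)=2, p(3)=3, p(4)=5, p(5)=7, p(6)=11, p(7)=15, p(8)=22, p(9)=30, p(10)=42, p(11)=56, p(12)=77, p(13)=101, p(14)=135, p(15)=176, p(16)=231, p(17)=297, p(18)=385, p(19)=490, p(20)=627, p(21)=792, p(22)=1002, p(23)=1255, p(24)=1575, p(25)=1958, p(26)=2436, p(27)=3010, p(28)=3718, p(29)=4565, p(30)=5604, p(31)=6842, p(32)=8349, p(33)=10143, p(34)=12310, p(35)=14883, p(36)=17977, p(37)=21637, p(38)=26015, p(39)=31185, p(40)=37338, p(41)=44583, p(42)=53174, p(43)=63261, p(44)=75175, p(45)=89134, p(46)=105558, p(47)=124754, p(48)=147273, p(49)=173525, p(50)=204226, p(51)=239943, p(52)=281589, p(53)=329931, p(54)=386155, p(55)=451276, p(56)=526823, p(57)=614154, p(58)=715220, p(59)=831820, p(60)=966467, p(61)=1121505, p(62)=1300156, p(63)=1505499, p(64)=1741630, p(65)=2012558, p(66)=2323520, p(67)=2679689, p(68)=3087735, p(69)=3554345, p(70)=4087968, p(71)=4697205, p(72)=5392783, p(73)=6185689, p(74)=7089500, p(75)=8118264, p(76)=9289091, p(77)=10619863, p(78)=12132164, p(79)=13848650, p(80)=15796476, p(81)=18004327, p(82)=20506255, p(83)=23338469, p(84)=26543660, p(85)=30167357, p(86)=34262962, p(87)=38887673, p(88)=44108109, p(89)=49995925, p(90)=56634173, p(91)=64112359, p(92)=72533807.
Final step: p(93) = p(92) + p(91) - p(88) - p(86) + p(81) + p(78) - p(71) - p(67) + p(58) + p(53) - p(42) - p(36) + p(23) + p(16) - p(1)
= 72533807 + 64112359 - 44108109 - 34262962 + 18004327 + 12132164 - 4697205 - 2679689 + 715220 + 329931 - 53174 - 17977 + 1255 + 231 - 1
= 82010177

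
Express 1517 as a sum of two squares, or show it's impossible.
19² + 34² (a=19, b=34)

Factorization: 1517 = 37 × 41
By Fermat: n is sum of two squares iff every prime p ≡ 3 (mod 4) appears to even power.
All primes ≡ 3 (mod 4) appear to even power.
Search a = 0, 1, 2, … for 1517 - a² a perfect square: first hit at a = 19: 1517 - 361 = 1156 = 34².
1517 = 19² + 34² = 361 + 1156 ✓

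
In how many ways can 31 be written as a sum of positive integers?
6842

p(n) counts ways to write n as a sum of positive integers (order ignored).
Euler's pentagonal recurrence: p(k) = p(k-1) + p(k-2) - p(k-5) - p(k-7) + p(k-12) + p(k-15) - ... (offsets j(3j∓1)/2, signs ++--, p(0)=1, p(<0)=0).
DP table for k = 0..30: p(0)=1, p(1)=1, p(2)=2, p(3)=3, p(4)=5, p(5)=7, p(6)=11, p(7)=15, p(8)=22, p(9)=30, p(10)=42, p(11)=56, p(12)=77, p(13)=101, p(14)=135, p(15)=176, p(16)=231, p(17)=297, p(18)=385, p(19)=490, p(20)=627, p(21)=792, p(22)=1002, p(23)=1255, p(24)=1575, p(25)=1958, p(26)=2436, p(27)=3010, p(28)=3718, p(29)=4565, p(30)=5604.
Final step: p(31) = p(30) + p(29) - p(26) - p(24) + p(19) + p(16) - p(9) - p(5)
= 5604 + 4565 - 2436 - 1575 + 490 + 231 - 30 - 7
= 6842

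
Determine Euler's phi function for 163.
162

163 = 163
φ(n) = n × ∏(1 - 1/p) for each prime p dividing n
φ(163) = 163 × (1 - 1/163) = 162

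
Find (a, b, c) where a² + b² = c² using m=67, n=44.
(2553, 5896, 6425)

Euclid's formula: a = m² - n², b = 2mn, c = m² + n²
m = 67, n = 44
a = 67² - 44² = 4489 - 1936 = 2553
b = 2 × 67 × 44 = 5896
c = 67² + 44² = 4489 + 1936 = 6425
Verification: 2553² + 5896² = 6517809 + 34762816 = 41280625 = 6425² ✓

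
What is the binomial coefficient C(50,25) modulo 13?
0

Using Lucas' theorem:
Write n=50 and k=25 in base 13:
n in base 13: [3, 11]
k in base 13: [1, 12]
C(50,25) mod 13 = ∏ C(n_i, k_i) mod 13
Digit binomials (mod 13): C(3,1) = 3; C(11,12) = 0 (k_i > n_i)
Product: 3 × 0 = 0 ≡ 0 (mod 13)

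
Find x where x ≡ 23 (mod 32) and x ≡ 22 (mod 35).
407

Using Chinese Remainder Theorem:
M = 32 × 35 = 1120
M1 = 35, M2 = 32
y1 = 35^(-1) mod 32 = 11
y2 = 32^(-1) mod 35 = 23
x = (23×35×11 + 22×32×23) mod 1120 = 407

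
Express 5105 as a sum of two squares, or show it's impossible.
8² + 71² (a=8, b=71)

Factorization: 5105 = 5 × 1021
By Fermat: n is sum of two squares iff every prime p ≡ 3 (mod 4) appears to even power.
All primes ≡ 3 (mod 4) appear to even power.
Search a = 0, 1, 2, … for 5105 - a² a perfect square: first hit at a = 8: 5105 - 64 = 5041 = 71².
5105 = 8² + 71² = 64 + 5041 ✓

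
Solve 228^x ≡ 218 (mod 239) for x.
108

Baby-step giant-step with step n = ⌈√239⌉ = 16.
Baby steps 228^j mod 239 (j:value) for j=0..15: 0:1, 1:228, 2:121, 3:103, 4:62, 5:35, 6:93, 7:172, 8:20, 9:19, 10:30, 11:148, 12:45, 13:222, 14:187, 15:94.
Giant-step multiplier: 228^(-16) ≡ 228^(238-16) = 228^222 ≡ 144 (mod 239).
Giant steps γ_i = 218·144^i mod 239: γ_0=218, γ_1=83, γ_2=2, γ_3=49, γ_4=125, γ_5=75, γ_6=45 (in table at j=12).
x = i·n + j = 6·16 + 12 = 108.
Check: 228^108 ≡ 218 (mod 239).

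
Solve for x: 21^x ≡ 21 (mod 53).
1

Baby-step giant-step with step n = ⌈√53⌉ = 8.
Baby steps 21^j mod 53 (j:value) for j=0..7: 0:1, 1:21, 2:17, 3:39, 4:24, 5:27, 6:37, 7:35.
h = 21 is already in the table at j=1, so x = 1.
Check: 21^1 ≡ 21 (mod 53).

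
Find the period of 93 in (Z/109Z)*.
18

109 is prime, so ord(93) divides φ(109) = 108.
Divisors of 108: 1, 2, 3, 4, 6, 9, 12, 18, 27, 36, 54, 108.
Repeated squaring: 93^1 ≡ 93, 93^2 ≡ 38, 93^4 ≡ 27, 93^8 ≡ 75, 93^16 ≡ 66, 93^32 ≡ 105, 93^64 ≡ 16 (mod 109).
Test 93^d mod 109 for each divisor d in increasing order:
93^1 ≡ 93
93^2 ≡ 38
93^3 = 93^2·93^1 ≡ 46
93^4 ≡ 27
93^6 = 93^4·93^2 ≡ 45
93^9 = 93^8·93^1 ≡ 108
93^12 = 93^8·93^4 ≡ 63
93^18 = 93^16·93^2 ≡ 1  ← first divisor giving 1
The order is 18.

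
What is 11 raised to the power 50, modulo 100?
1

Repeated squaring. Binary of 50 = 110010.
11^1 ≡ 11 (mod 100); 11^2 ≡ 21 (mod 100); 11^4 ≡ 41 (mod 100); 11^8 ≡ 81 (mod 100); 11^16 ≡ 61 (mod 100); 11^32 ≡ 21 (mod 100)
11^50 = 11^2 × 11^16 × 11^32 ≡ 1 (mod 100)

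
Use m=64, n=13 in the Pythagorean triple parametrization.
(3927, 1664, 4265)

Euclid's formula: a = m² - n², b = 2mn, c = m² + n²
m = 64, n = 13
a = 64² - 13² = 4096 - 169 = 3927
b = 2 × 64 × 13 = 1664
c = 64² + 13² = 4096 + 169 = 4265
Verification: 3927² + 1664² = 15421329 + 2768896 = 18190225 = 4265² ✓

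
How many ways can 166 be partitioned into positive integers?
189334822579

p(n) counts ways to write n as a sum of positive integers (order ignored).
Euler's pentagonal recurrence: p(k) = p(k-1) + p(k-2) - p(k-5) - p(k-7) + p(k-12) + p(k-15) - ... (offsets j(3j∓1)/2, signs ++--, p(0)=1, p(<0)=0).
DP table for k = 0..165: p(0)=1, p(1)=1, p(2)=2, p(3)=3, p(4)=5, p(5)=7, p(6)=11, p(7)=15, p(8)=22, p(9)=30, p(10)=42, p(11)=56, p(12)=77, p(13)=101, p(14)=135, p(15)=176, p(16)=231, p(17)=297, p(18)=385, p(19)=490, p(20)=627, p(21)=792, p(22)=1002, p(23)=1255, p(24)=1575, p(25)=1958, p(26)=2436, p(27)=3010, p(28)=3718, p(29)=4565, p(30)=5604, p(31)=6842, p(32)=8349, p(33)=10143, p(34)=12310, p(35)=14883, p(36)=17977, p(37)=21637, p(38)=26015, p(39)=31185, p(40)=37338, p(41)=44583, p(42)=53174, p(43)=63261, p(44)=75175, p(45)=89134, p(46)=105558, p(47)=124754, p(48)=147273, p(49)=173525, p(50)=204226, p(51)=239943, p(52)=281589, p(53)=329931, p(54)=386155, p(55)=451276, p(56)=526823, p(57)=614154, p(58)=715220, p(59)=831820, p(60)=966467, p(61)=1121505, p(62)=1300156, p(63)=1505499, p(64)=1741630, p(65)=2012558, p(66)=2323520, p(67)=2679689, p(68)=3087735, p(69)=3554345, p(70)=4087968, p(71)=4697205, p(72)=5392783, p(73)=6185689, p(74)=7089500, p(75)=8118264, p(76)=9289091, p(77)=10619863, p(78)=12132164, p(79)=13848650, p(80)=15796476, p(81)=18004327, p(82)=20506255, p(83)=23338469, p(84)=26543660, p(85)=30167357, p(86)=34262962, p(87)=38887673, p(88)=44108109, p(89)=49995925, p(90)=56634173, p(91)=64112359, p(92)=72533807, p(93)=82010177, p(94)=92669720, p(95)=104651419, p(96)=118114304, p(97)=133230930, p(98)=150198136, p(99)=169229875, p(100)=190569292, p(101)=214481126, p(102)=241265379, p(103)=271248950, p(104)=304801365, p(105)=342325709, p(106)=384276336, p(107)=431149389, p(108)=483502844, p(109)=541946240, p(110)=607163746, p(111)=679903203, p(112)=761002156, p(113)=851376628, p(114)=952050665, p(115)=1064144451, p(116)=1188908248, p(117)=1327710076, p(118)=1482074143, p(119)=1653668665, p(120)=1844349560, p(121)=2056148051, p(122)=2291320912, p(123)=2552338241, p(124)=2841940500, p(125)=3163127352, p(126)=3519222692, p(127)=3913864295, p(128)=4351078600, p(129)=4835271870, p(130)=5371315400, p(131)=5964539504, p(132)=6620830889, p(133)=7346629512, p(134)=8149040695, p(135)=9035836076, p(136)=10015581680, p(137)=11097645016, p(138)=12292341831, p(139)=13610949895, p(140)=15065878135, p(141)=16670689208, p(142)=18440293320, p(143)=20390982757, p(144)=22540654445, p(145)=24908858009, p(146)=27517052599, p(147)=30388671978, p(148)=33549419497, p(149)=37027355200, p(150)=40853235313, p(151)=45060624582, p(152)=49686288421, p(153)=54770336324, p(154)=60356673280, p(155)=66493182097, p(156)=73232243759, p(157)=80630964769, p(158)=88751778802, p(159)=97662728555, p(160)=107438159466, p(161)=118159068427, p(162)=129913904637, p(163)=142798995930, p(164)=156919475295, p(165)=172389800255.
Final step: p(166) = p(165) + p(164) - p(161) - p(159) + p(154) + p(151) - p(144) - p(140) + p(131) + p(126) - p(115) - p(109) + p(96) + p(89) - p(74) - p(66) + p(49) + p(40) - p(21) - p(11)
= 172389800255 + 156919475295 - 118159068427 - 97662728555 + 60356673280 + 45060624582 - 22540654445 - 15065878135 + 5964539504 + 3519222692 - 1064144451 - 541946240 + 118114304 + 49995925 - 7089500 - 2323520 + 173525 + 37338 - 792 - 56
= 189334822579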